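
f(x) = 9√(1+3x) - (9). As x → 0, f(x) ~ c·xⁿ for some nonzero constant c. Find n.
1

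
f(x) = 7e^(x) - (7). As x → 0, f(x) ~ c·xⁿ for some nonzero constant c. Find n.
1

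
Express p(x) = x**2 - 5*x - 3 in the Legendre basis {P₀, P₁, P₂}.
(-8/3)P₀ + (-5)P₁ + (2/3)P₂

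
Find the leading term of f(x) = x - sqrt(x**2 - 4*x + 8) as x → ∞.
2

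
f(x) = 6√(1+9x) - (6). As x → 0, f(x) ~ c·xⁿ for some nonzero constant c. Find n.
1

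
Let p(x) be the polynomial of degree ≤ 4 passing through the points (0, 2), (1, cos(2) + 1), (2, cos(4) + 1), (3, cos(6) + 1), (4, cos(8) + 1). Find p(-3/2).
1485*cos(4)/64 - 385*cos(6)/32 + 315*cos(8)/128 - 693*cos(2)/32 + 1283/128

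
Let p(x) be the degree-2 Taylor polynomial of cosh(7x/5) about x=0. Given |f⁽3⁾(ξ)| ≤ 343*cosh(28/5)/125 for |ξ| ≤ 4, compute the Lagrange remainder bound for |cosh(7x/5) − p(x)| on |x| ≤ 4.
10976*cosh(28/5)/375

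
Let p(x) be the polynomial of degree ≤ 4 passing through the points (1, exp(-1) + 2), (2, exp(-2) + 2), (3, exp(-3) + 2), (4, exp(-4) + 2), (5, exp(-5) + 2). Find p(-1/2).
(-2772*exp(3) - 1540*e + 315 + 2970*exp(2) + 256*exp(5) + 1155*exp(4))*exp(-5)/128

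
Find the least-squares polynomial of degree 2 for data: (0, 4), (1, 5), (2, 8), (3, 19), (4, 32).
146/35 + (-15/7)x + (16/7)x²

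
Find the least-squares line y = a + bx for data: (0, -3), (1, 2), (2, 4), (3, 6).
a = -21/10, b = 29/10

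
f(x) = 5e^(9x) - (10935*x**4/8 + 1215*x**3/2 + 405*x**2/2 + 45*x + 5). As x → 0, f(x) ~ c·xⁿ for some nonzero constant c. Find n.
5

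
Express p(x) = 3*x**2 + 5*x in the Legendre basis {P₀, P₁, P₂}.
P₀ + (5)P₁ + (2)P₂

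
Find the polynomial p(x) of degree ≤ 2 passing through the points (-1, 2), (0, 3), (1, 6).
x**2 + 2*x + 3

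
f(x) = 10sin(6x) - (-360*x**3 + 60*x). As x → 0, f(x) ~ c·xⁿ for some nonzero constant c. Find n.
5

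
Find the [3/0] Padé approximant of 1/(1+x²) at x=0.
1 - x**2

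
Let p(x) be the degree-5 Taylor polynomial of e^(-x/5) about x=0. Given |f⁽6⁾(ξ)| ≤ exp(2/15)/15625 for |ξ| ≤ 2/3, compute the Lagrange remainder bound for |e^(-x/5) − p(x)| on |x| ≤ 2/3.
4*exp(2/15)/512578125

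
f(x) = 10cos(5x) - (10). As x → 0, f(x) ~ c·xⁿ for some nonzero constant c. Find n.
2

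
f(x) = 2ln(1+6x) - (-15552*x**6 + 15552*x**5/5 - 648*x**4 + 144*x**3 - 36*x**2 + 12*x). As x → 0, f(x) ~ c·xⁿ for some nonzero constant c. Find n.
7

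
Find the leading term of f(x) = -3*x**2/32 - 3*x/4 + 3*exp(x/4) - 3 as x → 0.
x**3/128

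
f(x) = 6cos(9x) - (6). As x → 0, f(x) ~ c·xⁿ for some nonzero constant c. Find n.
2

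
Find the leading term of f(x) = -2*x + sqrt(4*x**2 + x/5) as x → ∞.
1/20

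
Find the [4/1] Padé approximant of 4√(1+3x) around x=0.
(243*x**4/160 - 27*x**3/10 + 81*x**2/10 + 72*x/5 + 4)/(21*x/10 + 1)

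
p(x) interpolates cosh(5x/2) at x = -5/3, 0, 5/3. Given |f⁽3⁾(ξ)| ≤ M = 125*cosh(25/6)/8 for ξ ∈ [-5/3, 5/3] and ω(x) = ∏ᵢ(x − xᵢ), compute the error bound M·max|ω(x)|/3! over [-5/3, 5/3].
15625*sqrt(3)*cosh(25/6)/5832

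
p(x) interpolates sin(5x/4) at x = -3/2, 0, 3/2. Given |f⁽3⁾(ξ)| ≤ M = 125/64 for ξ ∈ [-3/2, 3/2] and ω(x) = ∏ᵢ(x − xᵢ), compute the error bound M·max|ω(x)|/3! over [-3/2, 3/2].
125*sqrt(3)/512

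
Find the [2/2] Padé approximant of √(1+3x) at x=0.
(45*x**2/16 + 15*x/4 + 1)/(9*x**2/16 + 9*x/4 + 1)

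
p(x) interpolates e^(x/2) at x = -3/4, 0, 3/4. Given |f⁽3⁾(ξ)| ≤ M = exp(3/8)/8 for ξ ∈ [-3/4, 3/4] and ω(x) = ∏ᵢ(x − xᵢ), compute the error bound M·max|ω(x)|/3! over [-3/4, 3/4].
sqrt(3)*exp(3/8)/512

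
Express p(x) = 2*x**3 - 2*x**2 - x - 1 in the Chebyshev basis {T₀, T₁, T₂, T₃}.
(-2)T₀ + (1/2)T₁ - T₂ + (1/2)T₃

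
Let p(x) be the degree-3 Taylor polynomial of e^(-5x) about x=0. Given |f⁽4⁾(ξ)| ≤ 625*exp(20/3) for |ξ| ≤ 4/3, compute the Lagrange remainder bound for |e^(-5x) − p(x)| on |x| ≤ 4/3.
20000*exp(20/3)/243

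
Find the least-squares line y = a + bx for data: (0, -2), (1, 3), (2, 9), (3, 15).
a = -23/10, b = 57/10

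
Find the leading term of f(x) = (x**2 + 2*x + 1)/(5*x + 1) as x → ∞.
x/5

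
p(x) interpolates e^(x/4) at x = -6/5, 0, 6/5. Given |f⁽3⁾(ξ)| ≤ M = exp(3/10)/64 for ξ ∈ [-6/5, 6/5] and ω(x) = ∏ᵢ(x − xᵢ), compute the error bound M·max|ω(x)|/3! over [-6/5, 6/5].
sqrt(3)*exp(3/10)/1000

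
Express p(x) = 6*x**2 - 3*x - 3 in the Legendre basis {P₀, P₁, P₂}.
-P₀ + (-3)P₁ + (4)P₂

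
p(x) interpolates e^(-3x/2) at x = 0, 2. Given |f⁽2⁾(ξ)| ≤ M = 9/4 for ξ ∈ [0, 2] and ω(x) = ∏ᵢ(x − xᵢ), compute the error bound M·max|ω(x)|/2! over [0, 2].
9/8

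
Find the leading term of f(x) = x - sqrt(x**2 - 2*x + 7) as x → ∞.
1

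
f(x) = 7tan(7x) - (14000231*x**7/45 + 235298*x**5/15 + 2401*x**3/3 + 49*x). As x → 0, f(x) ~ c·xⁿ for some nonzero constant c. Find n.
9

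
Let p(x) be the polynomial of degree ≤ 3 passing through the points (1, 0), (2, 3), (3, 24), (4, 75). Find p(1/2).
3/2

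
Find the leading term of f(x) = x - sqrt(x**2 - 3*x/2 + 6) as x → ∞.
3/4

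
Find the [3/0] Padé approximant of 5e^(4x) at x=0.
160*x**3/3 + 40*x**2 + 20*x + 5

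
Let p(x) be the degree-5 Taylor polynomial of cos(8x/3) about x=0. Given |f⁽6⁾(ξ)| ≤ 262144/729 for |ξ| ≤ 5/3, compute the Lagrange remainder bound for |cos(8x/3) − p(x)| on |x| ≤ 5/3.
51200000/4782969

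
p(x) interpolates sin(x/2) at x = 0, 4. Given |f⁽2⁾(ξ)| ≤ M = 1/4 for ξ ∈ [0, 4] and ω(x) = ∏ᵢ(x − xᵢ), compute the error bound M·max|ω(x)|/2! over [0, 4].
1/2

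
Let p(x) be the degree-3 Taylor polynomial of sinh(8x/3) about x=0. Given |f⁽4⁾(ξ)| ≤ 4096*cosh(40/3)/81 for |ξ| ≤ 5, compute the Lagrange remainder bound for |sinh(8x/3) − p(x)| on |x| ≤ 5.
320000*cosh(40/3)/243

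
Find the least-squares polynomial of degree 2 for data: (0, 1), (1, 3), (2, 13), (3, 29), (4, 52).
6/7 + (-32/35)x + (24/7)x²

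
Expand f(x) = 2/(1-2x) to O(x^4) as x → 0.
2 + 4*x + 8*x**2 + 16*x**3 + O(x**4)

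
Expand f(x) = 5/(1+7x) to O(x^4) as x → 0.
5 - 35*x + 245*x**2 - 1715*x**3 + O(x**4)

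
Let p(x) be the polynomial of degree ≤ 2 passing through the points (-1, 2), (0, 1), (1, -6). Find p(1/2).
-7/4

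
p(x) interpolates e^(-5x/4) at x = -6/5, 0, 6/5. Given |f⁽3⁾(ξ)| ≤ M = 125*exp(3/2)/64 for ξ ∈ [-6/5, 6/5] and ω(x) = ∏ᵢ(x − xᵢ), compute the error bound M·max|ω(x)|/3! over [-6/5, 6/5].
sqrt(3)*exp(3/2)/8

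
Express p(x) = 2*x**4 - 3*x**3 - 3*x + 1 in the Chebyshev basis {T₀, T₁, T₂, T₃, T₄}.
(7/4)T₀ + (-21/4)T₁ + T₂ + (-3/4)T₃ + (1/4)T₄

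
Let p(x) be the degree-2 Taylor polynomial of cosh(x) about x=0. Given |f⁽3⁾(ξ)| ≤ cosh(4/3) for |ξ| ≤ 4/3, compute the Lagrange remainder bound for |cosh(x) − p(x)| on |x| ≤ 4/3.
32*cosh(4/3)/81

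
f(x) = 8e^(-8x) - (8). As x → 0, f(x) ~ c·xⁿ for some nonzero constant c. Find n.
1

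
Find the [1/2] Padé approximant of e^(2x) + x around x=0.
(7*x/3 + 1)/(1 - 2*x/3)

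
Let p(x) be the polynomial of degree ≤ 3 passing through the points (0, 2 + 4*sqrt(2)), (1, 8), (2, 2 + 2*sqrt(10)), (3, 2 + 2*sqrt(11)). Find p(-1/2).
-89/8 - 5*sqrt(11)/8 + 21*sqrt(10)/8 + 35*sqrt(2)/4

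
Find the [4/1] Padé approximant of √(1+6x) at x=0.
(243*x**4/40 - 27*x**3/5 + 81*x**2/10 + 36*x/5 + 1)/(21*x/5 + 1)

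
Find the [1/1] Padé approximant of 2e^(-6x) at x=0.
(2 - 6*x)/(3*x + 1)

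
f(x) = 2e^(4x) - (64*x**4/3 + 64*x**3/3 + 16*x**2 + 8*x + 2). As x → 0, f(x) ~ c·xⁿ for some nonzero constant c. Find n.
5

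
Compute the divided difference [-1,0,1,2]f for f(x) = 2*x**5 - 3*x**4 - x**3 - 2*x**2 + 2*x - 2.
3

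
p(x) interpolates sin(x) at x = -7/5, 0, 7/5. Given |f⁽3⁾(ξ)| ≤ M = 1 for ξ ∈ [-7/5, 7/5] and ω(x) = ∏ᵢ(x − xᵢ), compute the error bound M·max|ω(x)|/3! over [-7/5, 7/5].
343*sqrt(3)/3375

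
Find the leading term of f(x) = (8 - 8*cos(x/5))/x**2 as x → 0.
4/25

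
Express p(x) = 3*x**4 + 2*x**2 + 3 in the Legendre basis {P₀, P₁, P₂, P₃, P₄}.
(64/15)P₀ + (64/21)P₂ + (24/35)P₄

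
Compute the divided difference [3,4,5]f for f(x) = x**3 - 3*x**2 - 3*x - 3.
9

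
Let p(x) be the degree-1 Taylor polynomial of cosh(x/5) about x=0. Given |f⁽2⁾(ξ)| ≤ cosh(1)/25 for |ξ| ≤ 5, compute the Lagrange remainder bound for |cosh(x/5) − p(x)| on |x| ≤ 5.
cosh(1)/2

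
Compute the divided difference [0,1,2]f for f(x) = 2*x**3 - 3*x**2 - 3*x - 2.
3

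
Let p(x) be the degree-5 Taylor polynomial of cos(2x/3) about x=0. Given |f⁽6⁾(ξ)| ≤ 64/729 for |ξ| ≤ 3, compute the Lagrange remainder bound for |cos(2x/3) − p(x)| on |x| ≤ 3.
4/45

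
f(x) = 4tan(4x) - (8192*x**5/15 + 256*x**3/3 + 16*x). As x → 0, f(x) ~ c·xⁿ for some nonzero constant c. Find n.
7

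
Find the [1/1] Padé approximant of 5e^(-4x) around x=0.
(5 - 10*x)/(2*x + 1)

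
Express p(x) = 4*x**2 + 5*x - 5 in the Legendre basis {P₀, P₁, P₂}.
(-11/3)P₀ + (5)P₁ + (8/3)P₂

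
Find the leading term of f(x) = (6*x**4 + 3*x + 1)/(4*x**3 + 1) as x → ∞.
3*x/2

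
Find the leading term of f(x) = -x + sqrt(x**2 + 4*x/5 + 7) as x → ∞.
2/5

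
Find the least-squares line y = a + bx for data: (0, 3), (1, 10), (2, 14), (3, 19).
a = 37/10, b = 26/5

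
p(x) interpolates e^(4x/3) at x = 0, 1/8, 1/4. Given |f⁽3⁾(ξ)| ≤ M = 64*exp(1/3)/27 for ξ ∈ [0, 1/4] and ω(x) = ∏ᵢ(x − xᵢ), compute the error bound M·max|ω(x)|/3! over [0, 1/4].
sqrt(3)*exp(1/3)/5832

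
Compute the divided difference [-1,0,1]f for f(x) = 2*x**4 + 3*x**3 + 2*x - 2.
2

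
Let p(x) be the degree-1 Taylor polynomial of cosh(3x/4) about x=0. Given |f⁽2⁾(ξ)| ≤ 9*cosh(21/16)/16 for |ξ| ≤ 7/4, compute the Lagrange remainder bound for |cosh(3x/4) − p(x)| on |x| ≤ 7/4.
441*cosh(21/16)/512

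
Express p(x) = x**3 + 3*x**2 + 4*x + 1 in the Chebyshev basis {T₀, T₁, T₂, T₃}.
(5/2)T₀ + (19/4)T₁ + (3/2)T₂ + (1/4)T₃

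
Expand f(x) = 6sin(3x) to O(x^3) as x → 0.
18*x + O(x**3)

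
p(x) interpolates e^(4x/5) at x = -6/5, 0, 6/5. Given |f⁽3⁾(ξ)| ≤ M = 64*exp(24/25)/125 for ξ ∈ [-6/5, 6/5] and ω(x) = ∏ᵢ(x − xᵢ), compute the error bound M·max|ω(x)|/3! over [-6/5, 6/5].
512*sqrt(3)*exp(24/25)/15625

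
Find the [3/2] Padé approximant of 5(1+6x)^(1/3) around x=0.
(56*x**3/3 + 84*x**2 + 42*x + 5)/(8*x**2 + 32*x/5 + 1)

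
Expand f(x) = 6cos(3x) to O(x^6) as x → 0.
6 - 27*x**2 + 81*x**4/4 + O(x**6)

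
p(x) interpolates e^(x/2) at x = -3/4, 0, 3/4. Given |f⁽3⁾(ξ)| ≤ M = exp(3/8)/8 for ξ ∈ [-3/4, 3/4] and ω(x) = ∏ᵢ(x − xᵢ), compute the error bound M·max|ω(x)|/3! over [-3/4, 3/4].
sqrt(3)*exp(3/8)/512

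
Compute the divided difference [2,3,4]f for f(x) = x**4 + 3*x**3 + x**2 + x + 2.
83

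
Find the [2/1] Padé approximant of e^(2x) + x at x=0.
(7*x/3 + 1)/(1 - 2*x/3)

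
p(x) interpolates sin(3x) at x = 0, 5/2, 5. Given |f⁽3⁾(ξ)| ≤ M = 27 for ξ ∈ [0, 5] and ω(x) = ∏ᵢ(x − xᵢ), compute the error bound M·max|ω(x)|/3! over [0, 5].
125*sqrt(3)/8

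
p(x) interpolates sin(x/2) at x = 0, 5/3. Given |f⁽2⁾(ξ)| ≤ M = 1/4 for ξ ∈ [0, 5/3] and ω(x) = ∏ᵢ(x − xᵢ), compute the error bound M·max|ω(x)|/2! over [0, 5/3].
25/288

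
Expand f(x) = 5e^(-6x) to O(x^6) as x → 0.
5 - 30*x + 90*x**2 - 180*x**3 + 270*x**4 - 324*x**5 + O(x**6)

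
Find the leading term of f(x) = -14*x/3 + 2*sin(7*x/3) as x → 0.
-343*x**3/81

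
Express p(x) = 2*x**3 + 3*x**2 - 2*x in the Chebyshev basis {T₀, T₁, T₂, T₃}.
(3/2)T₀ + (-1/2)T₁ + (3/2)T₂ + (1/2)T₃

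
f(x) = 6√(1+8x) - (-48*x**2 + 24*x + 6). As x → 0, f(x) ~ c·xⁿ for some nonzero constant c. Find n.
3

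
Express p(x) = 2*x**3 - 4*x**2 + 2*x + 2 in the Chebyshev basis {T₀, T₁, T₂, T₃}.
(7/2)T₁ + (-2)T₂ + (1/2)T₃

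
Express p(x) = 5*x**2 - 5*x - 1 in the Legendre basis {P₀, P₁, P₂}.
(2/3)P₀ + (-5)P₁ + (10/3)P₂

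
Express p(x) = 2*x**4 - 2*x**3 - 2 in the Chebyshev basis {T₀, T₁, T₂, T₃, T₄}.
(-5/4)T₀ + (-3/2)T₁ + T₂ + (-1/2)T₃ + (1/4)T₄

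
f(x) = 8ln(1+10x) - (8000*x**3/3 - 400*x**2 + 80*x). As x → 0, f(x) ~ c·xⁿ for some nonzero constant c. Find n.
4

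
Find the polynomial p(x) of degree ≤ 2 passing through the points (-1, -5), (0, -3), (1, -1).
2*x - 3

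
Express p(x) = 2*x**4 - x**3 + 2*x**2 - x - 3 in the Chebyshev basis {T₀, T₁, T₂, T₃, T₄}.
(-5/4)T₀ + (-7/4)T₁ + (2)T₂ + (-1/4)T₃ + (1/4)T₄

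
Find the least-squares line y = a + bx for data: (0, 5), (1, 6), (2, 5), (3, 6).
a = 26/5, b = 1/5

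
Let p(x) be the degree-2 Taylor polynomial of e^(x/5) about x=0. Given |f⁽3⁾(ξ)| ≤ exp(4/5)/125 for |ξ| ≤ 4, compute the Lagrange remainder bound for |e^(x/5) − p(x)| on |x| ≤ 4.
32*exp(4/5)/375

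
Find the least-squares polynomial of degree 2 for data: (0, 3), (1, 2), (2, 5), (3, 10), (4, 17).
97/35 + (-54/35)x + (9/7)x²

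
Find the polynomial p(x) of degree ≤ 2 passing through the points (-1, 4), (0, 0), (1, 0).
2*x**2 - 2*x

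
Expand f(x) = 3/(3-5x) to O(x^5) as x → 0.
1 + 5*x/3 + 25*x**2/9 + 125*x**3/27 + 625*x**4/81 + O(x**5)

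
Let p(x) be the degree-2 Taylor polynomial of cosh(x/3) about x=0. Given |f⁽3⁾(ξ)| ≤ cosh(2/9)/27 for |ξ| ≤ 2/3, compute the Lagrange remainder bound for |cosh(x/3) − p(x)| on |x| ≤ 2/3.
4*cosh(2/9)/2187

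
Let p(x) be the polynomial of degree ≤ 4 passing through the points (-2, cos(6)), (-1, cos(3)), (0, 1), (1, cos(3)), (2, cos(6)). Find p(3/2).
21*cos(3)/16 - 35/64 + 15*cos(6)/64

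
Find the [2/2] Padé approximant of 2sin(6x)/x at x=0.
(12 - 252*x**2/5)/(9*x**2/5 + 1)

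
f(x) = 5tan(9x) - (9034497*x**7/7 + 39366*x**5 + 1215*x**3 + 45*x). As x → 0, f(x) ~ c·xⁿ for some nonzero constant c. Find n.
9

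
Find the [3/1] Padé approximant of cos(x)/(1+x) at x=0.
(x**3/24 - 7*x**2/12 + x/12 + 1)/(13*x/12 + 1)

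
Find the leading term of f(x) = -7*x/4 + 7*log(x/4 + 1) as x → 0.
-7*x**2/32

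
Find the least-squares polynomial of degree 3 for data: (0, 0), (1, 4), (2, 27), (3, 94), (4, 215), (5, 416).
11/126 + (-773/756)x + (167/126)x² + (335/108)x³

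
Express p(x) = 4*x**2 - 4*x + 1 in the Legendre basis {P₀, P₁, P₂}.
(7/3)P₀ + (-4)P₁ + (8/3)P₂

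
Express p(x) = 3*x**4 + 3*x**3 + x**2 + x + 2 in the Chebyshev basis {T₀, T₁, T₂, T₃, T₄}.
(29/8)T₀ + (13/4)T₁ + (2)T₂ + (3/4)T₃ + (3/8)T₄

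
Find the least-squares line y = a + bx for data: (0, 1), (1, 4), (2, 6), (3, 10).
a = 9/10, b = 29/10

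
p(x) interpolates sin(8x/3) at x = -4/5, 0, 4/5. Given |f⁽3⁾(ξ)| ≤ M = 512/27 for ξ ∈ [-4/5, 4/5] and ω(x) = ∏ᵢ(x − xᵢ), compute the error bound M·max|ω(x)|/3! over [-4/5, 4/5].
32768*sqrt(3)/91125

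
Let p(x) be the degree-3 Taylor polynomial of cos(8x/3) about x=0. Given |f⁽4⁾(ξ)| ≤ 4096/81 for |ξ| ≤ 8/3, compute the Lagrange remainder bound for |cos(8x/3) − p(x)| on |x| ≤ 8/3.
2097152/19683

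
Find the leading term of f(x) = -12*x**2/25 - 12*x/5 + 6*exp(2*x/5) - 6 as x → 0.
8*x**3/125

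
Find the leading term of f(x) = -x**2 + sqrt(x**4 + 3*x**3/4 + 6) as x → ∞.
3*x/8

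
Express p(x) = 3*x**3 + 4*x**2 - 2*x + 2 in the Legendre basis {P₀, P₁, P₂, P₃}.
(10/3)P₀ + (-1/5)P₁ + (8/3)P₂ + (6/5)P₃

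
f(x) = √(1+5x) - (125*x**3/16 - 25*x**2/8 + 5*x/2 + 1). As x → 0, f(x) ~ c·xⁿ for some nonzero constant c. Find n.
4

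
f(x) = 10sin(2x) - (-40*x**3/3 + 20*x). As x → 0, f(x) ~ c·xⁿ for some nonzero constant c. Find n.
5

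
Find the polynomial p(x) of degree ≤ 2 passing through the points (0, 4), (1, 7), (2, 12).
x**2 + 2*x + 4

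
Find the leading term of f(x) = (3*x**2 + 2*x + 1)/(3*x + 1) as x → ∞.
x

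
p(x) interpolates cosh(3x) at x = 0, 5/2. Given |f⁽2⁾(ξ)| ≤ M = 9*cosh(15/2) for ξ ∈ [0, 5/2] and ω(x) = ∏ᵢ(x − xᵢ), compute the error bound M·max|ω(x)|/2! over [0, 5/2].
225*cosh(15/2)/32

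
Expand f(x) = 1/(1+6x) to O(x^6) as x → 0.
1 - 6*x + 36*x**2 - 216*x**3 + 1296*x**4 - 7776*x**5 + O(x**6)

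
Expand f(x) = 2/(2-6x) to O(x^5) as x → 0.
1 + 3*x + 9*x**2 + 27*x**3 + 81*x**4 + O(x**5)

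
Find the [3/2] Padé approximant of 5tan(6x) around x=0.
(-72*x**3 + 30*x)/(1 - 72*x**2/5)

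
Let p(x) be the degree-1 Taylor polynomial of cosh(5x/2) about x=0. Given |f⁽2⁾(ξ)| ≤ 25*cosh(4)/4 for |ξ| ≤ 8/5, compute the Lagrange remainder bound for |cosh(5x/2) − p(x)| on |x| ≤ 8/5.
8*cosh(4)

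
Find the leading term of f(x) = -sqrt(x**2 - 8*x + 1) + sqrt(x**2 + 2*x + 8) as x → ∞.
5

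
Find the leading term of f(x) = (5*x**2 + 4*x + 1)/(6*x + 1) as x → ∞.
5*x/6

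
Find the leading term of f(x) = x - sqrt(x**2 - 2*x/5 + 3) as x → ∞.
1/5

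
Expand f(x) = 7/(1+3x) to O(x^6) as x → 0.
7 - 21*x + 63*x**2 - 189*x**3 + 567*x**4 - 1701*x**5 + O(x**6)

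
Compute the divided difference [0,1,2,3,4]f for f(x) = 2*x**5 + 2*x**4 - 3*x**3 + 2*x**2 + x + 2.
22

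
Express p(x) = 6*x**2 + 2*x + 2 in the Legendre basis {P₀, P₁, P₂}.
(4)P₀ + (2)P₁ + (4)P₂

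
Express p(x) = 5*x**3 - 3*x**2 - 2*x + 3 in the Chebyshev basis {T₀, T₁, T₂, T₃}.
(3/2)T₀ + (7/4)T₁ + (-3/2)T₂ + (5/4)T₃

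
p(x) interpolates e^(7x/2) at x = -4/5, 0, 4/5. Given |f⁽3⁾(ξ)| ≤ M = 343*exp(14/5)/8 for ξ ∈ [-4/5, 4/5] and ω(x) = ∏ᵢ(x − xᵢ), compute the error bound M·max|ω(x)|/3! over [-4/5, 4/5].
2744*sqrt(3)*exp(14/5)/3375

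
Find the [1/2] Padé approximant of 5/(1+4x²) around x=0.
5/(4*x**2 + 1)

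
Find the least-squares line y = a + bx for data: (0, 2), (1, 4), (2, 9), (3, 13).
a = 13/10, b = 19/5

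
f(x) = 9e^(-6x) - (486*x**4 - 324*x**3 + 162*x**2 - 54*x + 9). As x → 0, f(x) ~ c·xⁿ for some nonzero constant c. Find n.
5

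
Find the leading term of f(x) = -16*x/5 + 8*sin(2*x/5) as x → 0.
-32*x**3/375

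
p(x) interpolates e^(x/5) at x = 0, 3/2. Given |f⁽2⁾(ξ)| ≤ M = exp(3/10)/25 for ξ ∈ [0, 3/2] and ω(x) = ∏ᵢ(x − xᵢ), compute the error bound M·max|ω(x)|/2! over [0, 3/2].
9*exp(3/10)/800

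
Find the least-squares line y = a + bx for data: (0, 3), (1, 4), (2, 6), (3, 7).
a = 29/10, b = 7/5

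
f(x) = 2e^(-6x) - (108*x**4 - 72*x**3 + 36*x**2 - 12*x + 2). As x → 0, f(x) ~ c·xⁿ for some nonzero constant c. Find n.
5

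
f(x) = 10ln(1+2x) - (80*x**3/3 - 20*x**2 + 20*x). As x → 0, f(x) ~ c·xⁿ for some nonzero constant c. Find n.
4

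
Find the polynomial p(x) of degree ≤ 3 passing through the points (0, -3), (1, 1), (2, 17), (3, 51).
x**3 + 3*x**2 - 3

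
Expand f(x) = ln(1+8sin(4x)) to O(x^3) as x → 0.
32*x - 512*x**2 + O(x**3)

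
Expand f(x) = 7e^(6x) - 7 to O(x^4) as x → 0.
42*x + 126*x**2 + 252*x**3 + O(x**4)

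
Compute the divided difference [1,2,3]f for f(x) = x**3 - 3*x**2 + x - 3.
3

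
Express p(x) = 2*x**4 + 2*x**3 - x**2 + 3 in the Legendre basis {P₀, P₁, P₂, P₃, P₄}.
(46/15)P₀ + (6/5)P₁ + (10/21)P₂ + (4/5)P₃ + (16/35)P₄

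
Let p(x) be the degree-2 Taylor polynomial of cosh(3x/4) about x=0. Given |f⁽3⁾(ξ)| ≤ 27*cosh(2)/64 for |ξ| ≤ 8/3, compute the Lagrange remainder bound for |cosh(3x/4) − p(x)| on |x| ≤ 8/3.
4*cosh(2)/3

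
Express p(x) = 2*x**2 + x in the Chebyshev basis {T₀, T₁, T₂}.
T₀ + T₁ + T₂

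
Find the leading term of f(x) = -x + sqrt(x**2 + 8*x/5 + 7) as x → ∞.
4/5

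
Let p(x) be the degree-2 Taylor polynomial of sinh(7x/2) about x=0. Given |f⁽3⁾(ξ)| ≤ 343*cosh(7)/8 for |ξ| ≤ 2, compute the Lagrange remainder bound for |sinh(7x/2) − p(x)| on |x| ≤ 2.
343*cosh(7)/6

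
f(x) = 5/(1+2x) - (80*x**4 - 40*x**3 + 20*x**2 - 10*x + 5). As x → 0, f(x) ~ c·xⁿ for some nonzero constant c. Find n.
5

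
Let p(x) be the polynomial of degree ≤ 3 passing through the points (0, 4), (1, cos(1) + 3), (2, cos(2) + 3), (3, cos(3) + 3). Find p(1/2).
cos(3)/16 - 5*cos(2)/16 + 15*cos(1)/16 + 53/16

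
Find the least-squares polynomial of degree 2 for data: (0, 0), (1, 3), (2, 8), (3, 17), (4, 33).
17/35 + (-4/7)x + (15/7)x²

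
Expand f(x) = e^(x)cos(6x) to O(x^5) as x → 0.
1 + x - 35*x**2/2 - 107*x**3/6 + 1081*x**4/24 + O(x**5)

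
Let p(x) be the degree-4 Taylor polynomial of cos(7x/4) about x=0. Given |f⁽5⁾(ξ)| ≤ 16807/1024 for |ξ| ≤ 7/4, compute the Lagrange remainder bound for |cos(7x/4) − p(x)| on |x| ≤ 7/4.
282475249/125829120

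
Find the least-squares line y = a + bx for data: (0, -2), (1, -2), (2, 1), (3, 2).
a = -5/2, b = 3/2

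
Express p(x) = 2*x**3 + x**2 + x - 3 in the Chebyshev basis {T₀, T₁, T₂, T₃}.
(-5/2)T₀ + (5/2)T₁ + (1/2)T₂ + (1/2)T₃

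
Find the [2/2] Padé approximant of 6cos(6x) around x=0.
(6 - 90*x**2)/(3*x**2 + 1)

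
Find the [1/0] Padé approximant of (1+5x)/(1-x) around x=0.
6*x + 1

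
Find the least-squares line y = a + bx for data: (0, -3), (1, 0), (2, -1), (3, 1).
a = -12/5, b = 11/10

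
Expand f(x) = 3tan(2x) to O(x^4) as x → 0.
6*x + 8*x**3 + O(x**4)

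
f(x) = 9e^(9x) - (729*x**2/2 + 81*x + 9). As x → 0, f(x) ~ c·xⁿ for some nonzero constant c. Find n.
3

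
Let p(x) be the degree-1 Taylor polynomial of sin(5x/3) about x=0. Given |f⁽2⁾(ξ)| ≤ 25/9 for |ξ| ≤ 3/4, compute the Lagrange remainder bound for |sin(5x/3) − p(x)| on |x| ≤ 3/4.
25/32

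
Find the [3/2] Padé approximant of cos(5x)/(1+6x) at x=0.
(7675*x**3/94 - 7675*x**2/564 - 6*x + 1)/(1 - 20929*x**2/564)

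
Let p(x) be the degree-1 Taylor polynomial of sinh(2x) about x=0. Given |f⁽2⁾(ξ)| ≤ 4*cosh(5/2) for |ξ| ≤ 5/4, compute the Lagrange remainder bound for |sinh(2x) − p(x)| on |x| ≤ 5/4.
25*cosh(5/2)/8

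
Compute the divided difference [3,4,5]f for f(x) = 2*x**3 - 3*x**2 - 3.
21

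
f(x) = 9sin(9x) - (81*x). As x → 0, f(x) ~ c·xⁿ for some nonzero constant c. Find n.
3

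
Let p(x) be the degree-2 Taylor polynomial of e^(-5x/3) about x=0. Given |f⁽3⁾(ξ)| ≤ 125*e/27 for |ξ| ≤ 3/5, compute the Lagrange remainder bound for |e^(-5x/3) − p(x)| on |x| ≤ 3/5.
e/6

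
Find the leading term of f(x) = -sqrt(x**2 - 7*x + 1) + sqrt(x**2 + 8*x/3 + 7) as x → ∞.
29/6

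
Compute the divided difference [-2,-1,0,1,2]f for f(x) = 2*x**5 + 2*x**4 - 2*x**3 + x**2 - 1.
2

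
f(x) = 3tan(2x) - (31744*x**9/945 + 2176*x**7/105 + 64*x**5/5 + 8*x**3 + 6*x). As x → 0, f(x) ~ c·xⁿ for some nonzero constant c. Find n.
11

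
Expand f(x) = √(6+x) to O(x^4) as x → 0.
sqrt(6) + sqrt(6)*x/12 - sqrt(6)*x**2/288 + sqrt(6)*x**3/3456 + O(x**4)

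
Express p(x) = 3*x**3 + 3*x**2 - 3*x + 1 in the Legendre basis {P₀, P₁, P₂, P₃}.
(2)P₀ + (-6/5)P₁ + (2)P₂ + (6/5)P₃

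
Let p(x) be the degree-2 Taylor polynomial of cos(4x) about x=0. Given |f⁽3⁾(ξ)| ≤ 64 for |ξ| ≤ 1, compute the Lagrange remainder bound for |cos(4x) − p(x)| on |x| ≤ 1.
32/3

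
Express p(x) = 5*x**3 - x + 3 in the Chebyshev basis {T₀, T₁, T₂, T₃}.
(3)T₀ + (11/4)T₁ + (5/4)T₃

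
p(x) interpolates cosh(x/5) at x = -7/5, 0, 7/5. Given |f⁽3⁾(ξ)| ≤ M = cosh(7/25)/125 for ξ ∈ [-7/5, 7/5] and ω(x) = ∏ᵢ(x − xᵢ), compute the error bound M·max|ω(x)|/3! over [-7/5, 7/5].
343*sqrt(3)*cosh(7/25)/421875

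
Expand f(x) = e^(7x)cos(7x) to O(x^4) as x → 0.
1 + 7*x - 343*x**3/3 + O(x**4)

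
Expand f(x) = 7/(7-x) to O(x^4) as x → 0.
1 + x/7 + x**2/49 + x**3/343 + O(x**4)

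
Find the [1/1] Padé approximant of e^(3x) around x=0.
(3*x/2 + 1)/(1 - 3*x/2)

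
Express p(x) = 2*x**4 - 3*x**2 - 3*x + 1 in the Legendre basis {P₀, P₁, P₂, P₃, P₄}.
(2/5)P₀ + (-3)P₁ + (-6/7)P₂ + (16/35)P₄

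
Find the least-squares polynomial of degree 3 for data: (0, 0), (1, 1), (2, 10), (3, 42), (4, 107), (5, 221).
1/126 + (101/108)x + (-281/126)x² + (235/108)x³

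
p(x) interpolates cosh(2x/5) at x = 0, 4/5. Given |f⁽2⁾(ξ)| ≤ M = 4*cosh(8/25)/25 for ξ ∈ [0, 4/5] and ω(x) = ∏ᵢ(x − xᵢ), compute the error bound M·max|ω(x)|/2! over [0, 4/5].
8*cosh(8/25)/625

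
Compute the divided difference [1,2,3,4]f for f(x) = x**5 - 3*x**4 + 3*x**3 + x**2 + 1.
38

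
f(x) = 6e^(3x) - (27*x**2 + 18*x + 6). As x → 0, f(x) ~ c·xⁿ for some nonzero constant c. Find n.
3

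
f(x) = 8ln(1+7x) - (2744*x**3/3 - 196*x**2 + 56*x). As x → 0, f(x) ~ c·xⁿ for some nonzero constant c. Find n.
4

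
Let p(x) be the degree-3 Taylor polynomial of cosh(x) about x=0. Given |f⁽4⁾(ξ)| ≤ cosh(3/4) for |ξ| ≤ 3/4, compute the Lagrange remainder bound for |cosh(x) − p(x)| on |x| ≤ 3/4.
27*cosh(3/4)/2048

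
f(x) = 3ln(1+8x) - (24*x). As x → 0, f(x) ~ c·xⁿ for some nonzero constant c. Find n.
2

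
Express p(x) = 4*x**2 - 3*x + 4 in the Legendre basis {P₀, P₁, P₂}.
(16/3)P₀ + (-3)P₁ + (8/3)P₂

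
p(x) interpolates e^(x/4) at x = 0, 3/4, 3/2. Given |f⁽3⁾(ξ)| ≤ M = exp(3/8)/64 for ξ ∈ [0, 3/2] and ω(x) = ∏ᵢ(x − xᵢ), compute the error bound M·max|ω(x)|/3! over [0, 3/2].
sqrt(3)*exp(3/8)/4096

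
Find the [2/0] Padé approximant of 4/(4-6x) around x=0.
9*x**2/4 + 3*x/2 + 1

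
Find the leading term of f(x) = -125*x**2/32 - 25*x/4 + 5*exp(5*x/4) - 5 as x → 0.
625*x**3/384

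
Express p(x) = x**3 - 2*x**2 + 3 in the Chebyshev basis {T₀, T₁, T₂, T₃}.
(2)T₀ + (3/4)T₁ - T₂ + (1/4)T₃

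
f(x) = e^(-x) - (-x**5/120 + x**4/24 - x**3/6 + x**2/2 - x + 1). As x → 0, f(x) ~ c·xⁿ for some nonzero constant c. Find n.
6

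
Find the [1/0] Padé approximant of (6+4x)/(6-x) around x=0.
5*x/6 + 1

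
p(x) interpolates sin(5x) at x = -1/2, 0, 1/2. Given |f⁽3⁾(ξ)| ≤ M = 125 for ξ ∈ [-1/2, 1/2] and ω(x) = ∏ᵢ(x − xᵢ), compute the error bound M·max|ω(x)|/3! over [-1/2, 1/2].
125*sqrt(3)/216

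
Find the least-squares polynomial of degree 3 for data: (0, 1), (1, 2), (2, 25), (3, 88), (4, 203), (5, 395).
52/63 + (-635/189)x + (73/36)x² + (311/108)x³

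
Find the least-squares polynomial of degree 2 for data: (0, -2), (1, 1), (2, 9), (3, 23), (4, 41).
-72/35 + (18/35)x + (18/7)x²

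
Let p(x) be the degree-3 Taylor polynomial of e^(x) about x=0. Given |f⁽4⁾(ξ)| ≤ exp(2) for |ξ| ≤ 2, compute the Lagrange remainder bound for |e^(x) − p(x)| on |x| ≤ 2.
2*exp(2)/3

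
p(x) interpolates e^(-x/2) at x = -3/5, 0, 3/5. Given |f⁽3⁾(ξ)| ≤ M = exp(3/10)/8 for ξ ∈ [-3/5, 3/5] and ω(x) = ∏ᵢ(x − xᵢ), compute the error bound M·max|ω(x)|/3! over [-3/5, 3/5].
sqrt(3)*exp(3/10)/1000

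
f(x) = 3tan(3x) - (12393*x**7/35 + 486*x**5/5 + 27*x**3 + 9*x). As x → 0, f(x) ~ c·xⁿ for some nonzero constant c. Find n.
9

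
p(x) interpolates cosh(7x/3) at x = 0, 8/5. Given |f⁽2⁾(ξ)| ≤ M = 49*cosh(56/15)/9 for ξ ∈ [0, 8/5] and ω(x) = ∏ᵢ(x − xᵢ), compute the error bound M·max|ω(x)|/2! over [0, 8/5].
392*cosh(56/15)/225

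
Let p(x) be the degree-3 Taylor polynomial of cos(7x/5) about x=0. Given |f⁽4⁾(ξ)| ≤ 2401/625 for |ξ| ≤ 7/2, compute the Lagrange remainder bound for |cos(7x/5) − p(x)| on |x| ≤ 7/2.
5764801/240000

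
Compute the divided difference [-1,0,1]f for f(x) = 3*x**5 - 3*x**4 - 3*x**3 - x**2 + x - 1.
-4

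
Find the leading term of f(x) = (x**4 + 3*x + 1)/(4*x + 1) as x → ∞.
x**3/4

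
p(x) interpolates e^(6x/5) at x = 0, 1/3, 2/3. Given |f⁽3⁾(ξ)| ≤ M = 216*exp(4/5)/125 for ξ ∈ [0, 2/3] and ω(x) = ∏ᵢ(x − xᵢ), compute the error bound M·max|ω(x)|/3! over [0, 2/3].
8*sqrt(3)*exp(4/5)/3375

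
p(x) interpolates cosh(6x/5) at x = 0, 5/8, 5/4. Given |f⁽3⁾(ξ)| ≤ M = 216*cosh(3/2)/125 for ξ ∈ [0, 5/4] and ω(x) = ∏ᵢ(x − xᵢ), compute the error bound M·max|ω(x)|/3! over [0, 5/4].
sqrt(3)*cosh(3/2)/64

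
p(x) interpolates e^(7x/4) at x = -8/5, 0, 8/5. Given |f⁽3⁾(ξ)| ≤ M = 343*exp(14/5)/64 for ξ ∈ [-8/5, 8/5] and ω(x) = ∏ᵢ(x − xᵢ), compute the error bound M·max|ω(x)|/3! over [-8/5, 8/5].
2744*sqrt(3)*exp(14/5)/3375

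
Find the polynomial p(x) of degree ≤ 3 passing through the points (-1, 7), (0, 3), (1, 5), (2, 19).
x**3 + 3*x**2 - 2*x + 3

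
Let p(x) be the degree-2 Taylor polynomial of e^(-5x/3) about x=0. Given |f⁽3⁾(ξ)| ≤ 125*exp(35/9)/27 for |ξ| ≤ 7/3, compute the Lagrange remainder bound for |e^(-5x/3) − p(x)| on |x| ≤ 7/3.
42875*exp(35/9)/4374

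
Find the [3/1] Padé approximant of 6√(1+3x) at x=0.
(-81*x**3/32 + 81*x**2/8 + 81*x/4 + 6)/(15*x/8 + 1)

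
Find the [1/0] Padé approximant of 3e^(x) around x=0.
3*x + 3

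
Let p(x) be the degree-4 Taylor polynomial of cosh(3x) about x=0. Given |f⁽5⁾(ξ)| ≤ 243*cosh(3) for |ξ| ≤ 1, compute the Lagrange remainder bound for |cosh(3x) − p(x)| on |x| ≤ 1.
81*cosh(3)/40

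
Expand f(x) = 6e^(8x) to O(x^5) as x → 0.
6 + 48*x + 192*x**2 + 512*x**3 + 1024*x**4 + O(x**5)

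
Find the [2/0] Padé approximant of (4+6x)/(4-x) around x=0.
7*x**2/16 + 7*x/4 + 1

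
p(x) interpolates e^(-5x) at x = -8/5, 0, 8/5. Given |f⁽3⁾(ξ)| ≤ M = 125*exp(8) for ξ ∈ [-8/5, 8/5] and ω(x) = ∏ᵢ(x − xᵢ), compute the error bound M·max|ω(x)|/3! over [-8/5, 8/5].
512*sqrt(3)*exp(8)/27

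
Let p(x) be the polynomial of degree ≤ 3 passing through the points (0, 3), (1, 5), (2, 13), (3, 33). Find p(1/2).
29/8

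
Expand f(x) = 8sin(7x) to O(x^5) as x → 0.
56*x - 1372*x**3/3 + O(x**5)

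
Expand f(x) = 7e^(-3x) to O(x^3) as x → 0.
7 - 21*x + 63*x**2/2 + O(x**3)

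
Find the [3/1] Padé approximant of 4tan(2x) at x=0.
32*x**3/3 + 8*x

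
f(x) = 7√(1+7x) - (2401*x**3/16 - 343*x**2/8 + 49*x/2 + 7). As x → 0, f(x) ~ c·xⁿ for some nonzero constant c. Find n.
4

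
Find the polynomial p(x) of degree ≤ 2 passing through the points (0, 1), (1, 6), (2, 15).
2*x**2 + 3*x + 1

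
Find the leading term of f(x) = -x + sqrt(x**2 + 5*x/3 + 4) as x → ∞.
5/6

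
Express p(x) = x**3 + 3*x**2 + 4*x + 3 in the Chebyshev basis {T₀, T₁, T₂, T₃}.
(9/2)T₀ + (19/4)T₁ + (3/2)T₂ + (1/4)T₃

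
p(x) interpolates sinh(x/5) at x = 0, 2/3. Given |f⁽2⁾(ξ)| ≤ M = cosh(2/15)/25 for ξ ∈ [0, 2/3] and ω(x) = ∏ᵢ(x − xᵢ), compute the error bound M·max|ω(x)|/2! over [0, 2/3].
cosh(2/15)/450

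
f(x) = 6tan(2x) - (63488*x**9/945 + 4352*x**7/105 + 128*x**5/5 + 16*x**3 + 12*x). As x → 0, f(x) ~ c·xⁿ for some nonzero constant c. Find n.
11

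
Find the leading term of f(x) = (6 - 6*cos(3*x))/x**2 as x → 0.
27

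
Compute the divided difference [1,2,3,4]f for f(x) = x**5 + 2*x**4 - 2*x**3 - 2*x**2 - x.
83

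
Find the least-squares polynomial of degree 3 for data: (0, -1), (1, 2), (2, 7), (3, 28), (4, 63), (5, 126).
-55/63 + (416/189)x + (-10/9)x² + (31/27)x³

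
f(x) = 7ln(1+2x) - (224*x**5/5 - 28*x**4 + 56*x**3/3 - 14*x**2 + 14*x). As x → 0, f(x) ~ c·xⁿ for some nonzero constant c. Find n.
6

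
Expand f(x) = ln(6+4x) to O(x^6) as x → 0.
log(6) + 2*x/3 - 2*x**2/9 + 8*x**3/81 - 4*x**4/81 + 32*x**5/1215 + O(x**6)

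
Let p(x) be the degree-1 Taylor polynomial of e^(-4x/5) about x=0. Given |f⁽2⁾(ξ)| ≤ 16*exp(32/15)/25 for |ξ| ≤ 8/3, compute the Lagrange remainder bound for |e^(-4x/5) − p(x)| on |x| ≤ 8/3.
512*exp(32/15)/225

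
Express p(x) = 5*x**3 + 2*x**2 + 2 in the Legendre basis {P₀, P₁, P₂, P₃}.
(8/3)P₀ + (3)P₁ + (4/3)P₂ + (2)P₃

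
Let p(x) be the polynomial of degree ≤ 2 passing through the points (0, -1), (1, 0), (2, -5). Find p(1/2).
1/4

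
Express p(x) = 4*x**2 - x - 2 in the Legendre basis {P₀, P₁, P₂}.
(-2/3)P₀ - P₁ + (8/3)P₂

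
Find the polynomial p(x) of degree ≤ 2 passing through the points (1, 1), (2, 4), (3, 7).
3*x - 2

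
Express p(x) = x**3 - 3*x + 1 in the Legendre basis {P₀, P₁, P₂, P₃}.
P₀ + (-12/5)P₁ + (2/5)P₃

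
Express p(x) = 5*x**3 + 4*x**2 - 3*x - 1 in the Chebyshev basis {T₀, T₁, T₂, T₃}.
T₀ + (3/4)T₁ + (2)T₂ + (5/4)T₃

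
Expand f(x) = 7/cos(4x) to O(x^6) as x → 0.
7 + 56*x**2 + 1120*x**4/3 + O(x**6)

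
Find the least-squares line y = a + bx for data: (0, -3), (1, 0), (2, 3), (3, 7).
a = -16/5, b = 33/10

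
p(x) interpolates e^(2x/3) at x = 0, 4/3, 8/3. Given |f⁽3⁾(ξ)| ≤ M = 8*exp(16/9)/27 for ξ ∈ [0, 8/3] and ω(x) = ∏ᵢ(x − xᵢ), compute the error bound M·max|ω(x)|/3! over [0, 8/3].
512*sqrt(3)*exp(16/9)/19683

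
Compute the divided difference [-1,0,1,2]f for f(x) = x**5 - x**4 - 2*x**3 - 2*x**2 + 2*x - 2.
1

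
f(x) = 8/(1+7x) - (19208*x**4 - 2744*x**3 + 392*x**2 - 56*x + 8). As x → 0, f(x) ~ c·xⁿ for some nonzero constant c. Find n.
5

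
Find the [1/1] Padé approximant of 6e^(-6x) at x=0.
(6 - 18*x)/(3*x + 1)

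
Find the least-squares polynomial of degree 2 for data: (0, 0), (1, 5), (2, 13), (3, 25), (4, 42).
1/5 + (12/5)x + (2)x²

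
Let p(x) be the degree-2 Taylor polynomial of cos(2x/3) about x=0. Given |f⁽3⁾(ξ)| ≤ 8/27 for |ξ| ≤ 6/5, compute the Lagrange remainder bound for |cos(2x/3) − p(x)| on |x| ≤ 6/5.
32/375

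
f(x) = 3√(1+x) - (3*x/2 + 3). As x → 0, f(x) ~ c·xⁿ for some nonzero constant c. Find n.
2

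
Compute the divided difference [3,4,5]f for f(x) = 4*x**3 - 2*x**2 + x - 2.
46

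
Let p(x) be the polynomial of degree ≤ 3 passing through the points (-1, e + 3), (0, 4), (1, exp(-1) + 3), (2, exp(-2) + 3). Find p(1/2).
(-1 + 9*e + (57 - e)*exp(2))*exp(-2)/16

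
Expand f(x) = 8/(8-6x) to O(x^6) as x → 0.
1 + 3*x/4 + 9*x**2/16 + 27*x**3/64 + 81*x**4/256 + 243*x**5/1024 + O(x**6)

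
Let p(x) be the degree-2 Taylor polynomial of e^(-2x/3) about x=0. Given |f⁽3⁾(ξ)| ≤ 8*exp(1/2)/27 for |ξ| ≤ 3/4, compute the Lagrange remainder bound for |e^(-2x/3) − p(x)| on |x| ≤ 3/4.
exp(1/2)/48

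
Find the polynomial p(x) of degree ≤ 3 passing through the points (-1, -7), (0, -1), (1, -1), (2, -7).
-3*x**2 + 3*x - 1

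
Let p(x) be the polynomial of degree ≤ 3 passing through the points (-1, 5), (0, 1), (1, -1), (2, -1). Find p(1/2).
-1/4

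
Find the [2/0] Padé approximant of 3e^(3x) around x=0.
27*x**2/2 + 9*x + 3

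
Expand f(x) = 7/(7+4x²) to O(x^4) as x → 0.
1 - 4*x**2/7 + O(x**4)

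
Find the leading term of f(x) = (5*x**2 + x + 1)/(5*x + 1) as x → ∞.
x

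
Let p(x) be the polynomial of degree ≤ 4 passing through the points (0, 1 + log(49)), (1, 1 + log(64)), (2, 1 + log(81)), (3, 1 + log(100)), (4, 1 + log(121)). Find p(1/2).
1 + log(128*11**(59/64)*3**(13/16)*5**(7/16)*7**(35/64)/297)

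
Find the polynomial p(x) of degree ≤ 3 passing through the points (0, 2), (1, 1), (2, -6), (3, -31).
-2*x**3 + 3*x**2 - 2*x + 2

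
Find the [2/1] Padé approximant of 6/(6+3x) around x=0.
1/(x/2 + 1)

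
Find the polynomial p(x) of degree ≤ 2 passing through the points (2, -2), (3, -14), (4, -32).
-3*x**2 + 3*x + 4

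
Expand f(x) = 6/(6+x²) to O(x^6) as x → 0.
1 - x**2/6 + x**4/36 + O(x**6)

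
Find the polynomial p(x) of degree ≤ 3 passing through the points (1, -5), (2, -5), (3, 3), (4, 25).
x**3 - 2*x**2 - x - 3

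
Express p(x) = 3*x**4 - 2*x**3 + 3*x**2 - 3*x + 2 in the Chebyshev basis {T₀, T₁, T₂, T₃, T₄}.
(37/8)T₀ + (-9/2)T₁ + (3)T₂ + (-1/2)T₃ + (3/8)T₄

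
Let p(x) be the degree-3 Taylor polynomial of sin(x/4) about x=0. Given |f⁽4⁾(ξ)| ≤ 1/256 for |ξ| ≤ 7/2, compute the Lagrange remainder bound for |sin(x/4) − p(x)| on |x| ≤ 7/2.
2401/98304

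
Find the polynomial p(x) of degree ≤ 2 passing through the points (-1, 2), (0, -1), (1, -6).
-x**2 - 4*x - 1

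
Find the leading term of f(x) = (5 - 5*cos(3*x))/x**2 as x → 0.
45/2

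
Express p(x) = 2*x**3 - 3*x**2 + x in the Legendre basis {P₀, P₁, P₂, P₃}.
-P₀ + (11/5)P₁ + (-2)P₂ + (4/5)P₃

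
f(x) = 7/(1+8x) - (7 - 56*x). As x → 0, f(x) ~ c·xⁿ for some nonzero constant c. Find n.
2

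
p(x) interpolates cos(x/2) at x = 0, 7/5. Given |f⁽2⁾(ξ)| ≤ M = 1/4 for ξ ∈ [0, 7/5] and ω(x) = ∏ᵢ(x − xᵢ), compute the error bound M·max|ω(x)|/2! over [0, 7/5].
49/800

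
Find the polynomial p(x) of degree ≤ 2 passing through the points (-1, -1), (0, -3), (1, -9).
-2*x**2 - 4*x - 3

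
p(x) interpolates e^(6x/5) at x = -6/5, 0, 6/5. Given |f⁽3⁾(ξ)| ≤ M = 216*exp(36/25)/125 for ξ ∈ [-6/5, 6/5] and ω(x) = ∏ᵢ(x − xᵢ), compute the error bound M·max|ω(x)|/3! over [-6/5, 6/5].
1728*sqrt(3)*exp(36/25)/15625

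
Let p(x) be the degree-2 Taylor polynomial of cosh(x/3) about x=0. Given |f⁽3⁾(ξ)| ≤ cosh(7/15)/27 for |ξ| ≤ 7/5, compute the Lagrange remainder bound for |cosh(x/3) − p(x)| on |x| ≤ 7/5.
343*cosh(7/15)/20250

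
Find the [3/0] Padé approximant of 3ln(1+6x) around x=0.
18*x*(12*x**2 - 3*x + 1)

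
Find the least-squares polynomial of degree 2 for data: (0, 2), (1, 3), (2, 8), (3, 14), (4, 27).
76/35 + (-73/70)x + (25/14)x²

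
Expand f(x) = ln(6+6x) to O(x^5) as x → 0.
log(6) + x - x**2/2 + x**3/3 - x**4/4 + O(x**5)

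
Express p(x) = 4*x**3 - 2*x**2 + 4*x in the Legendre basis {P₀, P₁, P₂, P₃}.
(-2/3)P₀ + (32/5)P₁ + (-4/3)P₂ + (8/5)P₃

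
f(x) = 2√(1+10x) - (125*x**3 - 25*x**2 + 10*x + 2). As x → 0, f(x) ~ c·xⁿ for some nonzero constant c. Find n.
4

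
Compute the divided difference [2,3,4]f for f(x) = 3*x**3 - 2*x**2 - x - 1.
25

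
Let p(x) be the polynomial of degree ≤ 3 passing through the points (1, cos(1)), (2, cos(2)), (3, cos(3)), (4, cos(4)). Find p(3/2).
15*cos(2)/16 + cos(4)/16 + 5*cos(1)/16 - 5*cos(3)/16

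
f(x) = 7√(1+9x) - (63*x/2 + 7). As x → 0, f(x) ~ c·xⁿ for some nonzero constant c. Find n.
2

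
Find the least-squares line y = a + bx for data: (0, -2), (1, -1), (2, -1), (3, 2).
a = -23/10, b = 6/5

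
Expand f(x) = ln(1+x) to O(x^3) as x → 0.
x - x**2/2 + O(x**3)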